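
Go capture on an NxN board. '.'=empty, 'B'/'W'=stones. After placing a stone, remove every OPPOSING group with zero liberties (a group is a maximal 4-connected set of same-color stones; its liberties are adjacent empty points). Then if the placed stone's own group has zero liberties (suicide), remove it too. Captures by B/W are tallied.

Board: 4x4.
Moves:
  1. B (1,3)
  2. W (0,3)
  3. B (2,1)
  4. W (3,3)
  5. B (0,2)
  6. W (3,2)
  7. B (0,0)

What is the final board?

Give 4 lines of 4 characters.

Move 1: B@(1,3) -> caps B=0 W=0
Move 2: W@(0,3) -> caps B=0 W=0
Move 3: B@(2,1) -> caps B=0 W=0
Move 4: W@(3,3) -> caps B=0 W=0
Move 5: B@(0,2) -> caps B=1 W=0
Move 6: W@(3,2) -> caps B=1 W=0
Move 7: B@(0,0) -> caps B=1 W=0

Answer: B.B.
...B
.B..
..WW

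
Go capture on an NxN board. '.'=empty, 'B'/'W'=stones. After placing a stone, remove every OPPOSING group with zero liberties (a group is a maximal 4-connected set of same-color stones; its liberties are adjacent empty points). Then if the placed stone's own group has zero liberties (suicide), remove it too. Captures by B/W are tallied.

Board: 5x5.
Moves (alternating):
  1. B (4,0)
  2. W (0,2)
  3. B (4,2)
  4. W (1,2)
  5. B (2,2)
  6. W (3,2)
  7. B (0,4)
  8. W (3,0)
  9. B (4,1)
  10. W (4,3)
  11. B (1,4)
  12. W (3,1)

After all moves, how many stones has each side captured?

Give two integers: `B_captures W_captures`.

Move 1: B@(4,0) -> caps B=0 W=0
Move 2: W@(0,2) -> caps B=0 W=0
Move 3: B@(4,2) -> caps B=0 W=0
Move 4: W@(1,2) -> caps B=0 W=0
Move 5: B@(2,2) -> caps B=0 W=0
Move 6: W@(3,2) -> caps B=0 W=0
Move 7: B@(0,4) -> caps B=0 W=0
Move 8: W@(3,0) -> caps B=0 W=0
Move 9: B@(4,1) -> caps B=0 W=0
Move 10: W@(4,3) -> caps B=0 W=0
Move 11: B@(1,4) -> caps B=0 W=0
Move 12: W@(3,1) -> caps B=0 W=3

Answer: 0 3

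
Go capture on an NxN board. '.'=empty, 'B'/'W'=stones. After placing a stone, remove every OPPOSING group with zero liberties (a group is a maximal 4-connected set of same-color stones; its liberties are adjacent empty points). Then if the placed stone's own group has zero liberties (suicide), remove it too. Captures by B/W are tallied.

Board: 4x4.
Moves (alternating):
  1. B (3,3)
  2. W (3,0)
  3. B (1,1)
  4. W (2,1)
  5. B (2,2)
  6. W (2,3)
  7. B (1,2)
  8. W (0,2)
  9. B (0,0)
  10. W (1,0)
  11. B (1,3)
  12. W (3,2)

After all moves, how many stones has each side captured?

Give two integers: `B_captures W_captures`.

Answer: 1 0

Derivation:
Move 1: B@(3,3) -> caps B=0 W=0
Move 2: W@(3,0) -> caps B=0 W=0
Move 3: B@(1,1) -> caps B=0 W=0
Move 4: W@(2,1) -> caps B=0 W=0
Move 5: B@(2,2) -> caps B=0 W=0
Move 6: W@(2,3) -> caps B=0 W=0
Move 7: B@(1,2) -> caps B=0 W=0
Move 8: W@(0,2) -> caps B=0 W=0
Move 9: B@(0,0) -> caps B=0 W=0
Move 10: W@(1,0) -> caps B=0 W=0
Move 11: B@(1,3) -> caps B=1 W=0
Move 12: W@(3,2) -> caps B=1 W=0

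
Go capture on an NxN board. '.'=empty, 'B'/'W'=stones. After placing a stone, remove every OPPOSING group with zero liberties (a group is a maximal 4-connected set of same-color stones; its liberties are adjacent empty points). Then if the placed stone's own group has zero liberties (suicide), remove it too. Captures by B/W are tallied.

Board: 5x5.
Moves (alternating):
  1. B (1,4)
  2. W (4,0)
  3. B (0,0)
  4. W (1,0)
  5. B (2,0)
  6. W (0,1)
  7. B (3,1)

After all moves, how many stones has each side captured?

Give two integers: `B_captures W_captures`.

Move 1: B@(1,4) -> caps B=0 W=0
Move 2: W@(4,0) -> caps B=0 W=0
Move 3: B@(0,0) -> caps B=0 W=0
Move 4: W@(1,0) -> caps B=0 W=0
Move 5: B@(2,0) -> caps B=0 W=0
Move 6: W@(0,1) -> caps B=0 W=1
Move 7: B@(3,1) -> caps B=0 W=1

Answer: 0 1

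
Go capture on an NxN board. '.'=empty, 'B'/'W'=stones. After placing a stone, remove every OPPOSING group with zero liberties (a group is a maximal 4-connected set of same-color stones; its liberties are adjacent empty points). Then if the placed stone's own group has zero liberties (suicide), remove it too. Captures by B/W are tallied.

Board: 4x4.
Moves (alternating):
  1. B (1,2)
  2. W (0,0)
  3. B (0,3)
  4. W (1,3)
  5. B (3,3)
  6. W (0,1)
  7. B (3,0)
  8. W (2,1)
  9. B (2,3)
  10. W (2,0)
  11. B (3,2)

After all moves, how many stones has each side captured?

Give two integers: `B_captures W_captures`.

Move 1: B@(1,2) -> caps B=0 W=0
Move 2: W@(0,0) -> caps B=0 W=0
Move 3: B@(0,3) -> caps B=0 W=0
Move 4: W@(1,3) -> caps B=0 W=0
Move 5: B@(3,3) -> caps B=0 W=0
Move 6: W@(0,1) -> caps B=0 W=0
Move 7: B@(3,0) -> caps B=0 W=0
Move 8: W@(2,1) -> caps B=0 W=0
Move 9: B@(2,3) -> caps B=1 W=0
Move 10: W@(2,0) -> caps B=1 W=0
Move 11: B@(3,2) -> caps B=1 W=0

Answer: 1 0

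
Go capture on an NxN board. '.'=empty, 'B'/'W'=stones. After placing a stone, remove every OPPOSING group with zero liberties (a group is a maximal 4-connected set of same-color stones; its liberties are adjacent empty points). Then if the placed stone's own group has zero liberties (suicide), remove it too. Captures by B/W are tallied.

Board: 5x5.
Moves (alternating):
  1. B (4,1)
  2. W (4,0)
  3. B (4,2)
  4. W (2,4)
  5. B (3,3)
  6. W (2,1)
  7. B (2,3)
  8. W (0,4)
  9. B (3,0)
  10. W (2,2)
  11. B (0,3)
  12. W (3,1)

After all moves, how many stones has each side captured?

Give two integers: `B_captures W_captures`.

Move 1: B@(4,1) -> caps B=0 W=0
Move 2: W@(4,0) -> caps B=0 W=0
Move 3: B@(4,2) -> caps B=0 W=0
Move 4: W@(2,4) -> caps B=0 W=0
Move 5: B@(3,3) -> caps B=0 W=0
Move 6: W@(2,1) -> caps B=0 W=0
Move 7: B@(2,3) -> caps B=0 W=0
Move 8: W@(0,4) -> caps B=0 W=0
Move 9: B@(3,0) -> caps B=1 W=0
Move 10: W@(2,2) -> caps B=1 W=0
Move 11: B@(0,3) -> caps B=1 W=0
Move 12: W@(3,1) -> caps B=1 W=0

Answer: 1 0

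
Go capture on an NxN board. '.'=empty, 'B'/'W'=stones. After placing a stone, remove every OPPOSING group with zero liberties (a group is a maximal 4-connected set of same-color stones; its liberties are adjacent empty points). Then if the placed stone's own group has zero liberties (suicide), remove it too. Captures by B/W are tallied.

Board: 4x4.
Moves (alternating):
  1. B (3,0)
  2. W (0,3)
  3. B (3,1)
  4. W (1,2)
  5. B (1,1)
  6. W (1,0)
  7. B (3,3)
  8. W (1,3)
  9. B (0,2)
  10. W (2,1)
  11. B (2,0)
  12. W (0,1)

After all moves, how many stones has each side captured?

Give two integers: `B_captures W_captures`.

Move 1: B@(3,0) -> caps B=0 W=0
Move 2: W@(0,3) -> caps B=0 W=0
Move 3: B@(3,1) -> caps B=0 W=0
Move 4: W@(1,2) -> caps B=0 W=0
Move 5: B@(1,1) -> caps B=0 W=0
Move 6: W@(1,0) -> caps B=0 W=0
Move 7: B@(3,3) -> caps B=0 W=0
Move 8: W@(1,3) -> caps B=0 W=0
Move 9: B@(0,2) -> caps B=0 W=0
Move 10: W@(2,1) -> caps B=0 W=0
Move 11: B@(2,0) -> caps B=0 W=0
Move 12: W@(0,1) -> caps B=0 W=2

Answer: 0 2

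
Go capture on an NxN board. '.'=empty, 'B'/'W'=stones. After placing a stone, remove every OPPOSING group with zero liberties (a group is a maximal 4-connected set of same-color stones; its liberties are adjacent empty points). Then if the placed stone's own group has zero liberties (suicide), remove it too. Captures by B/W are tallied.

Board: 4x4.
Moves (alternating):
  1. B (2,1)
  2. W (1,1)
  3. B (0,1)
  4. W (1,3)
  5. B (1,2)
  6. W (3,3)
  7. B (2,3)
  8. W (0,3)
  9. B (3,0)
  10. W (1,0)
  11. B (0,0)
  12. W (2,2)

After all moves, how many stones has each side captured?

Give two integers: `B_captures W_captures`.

Move 1: B@(2,1) -> caps B=0 W=0
Move 2: W@(1,1) -> caps B=0 W=0
Move 3: B@(0,1) -> caps B=0 W=0
Move 4: W@(1,3) -> caps B=0 W=0
Move 5: B@(1,2) -> caps B=0 W=0
Move 6: W@(3,3) -> caps B=0 W=0
Move 7: B@(2,3) -> caps B=0 W=0
Move 8: W@(0,3) -> caps B=0 W=0
Move 9: B@(3,0) -> caps B=0 W=0
Move 10: W@(1,0) -> caps B=0 W=0
Move 11: B@(0,0) -> caps B=0 W=0
Move 12: W@(2,2) -> caps B=0 W=1

Answer: 0 1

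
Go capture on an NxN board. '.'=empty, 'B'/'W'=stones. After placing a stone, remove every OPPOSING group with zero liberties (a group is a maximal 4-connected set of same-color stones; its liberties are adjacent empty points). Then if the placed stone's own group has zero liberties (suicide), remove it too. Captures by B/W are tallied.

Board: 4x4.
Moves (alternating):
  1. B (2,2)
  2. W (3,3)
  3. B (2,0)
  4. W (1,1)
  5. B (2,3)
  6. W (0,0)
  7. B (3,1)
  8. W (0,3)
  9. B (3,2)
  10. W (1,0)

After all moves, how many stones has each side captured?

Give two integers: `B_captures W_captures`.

Move 1: B@(2,2) -> caps B=0 W=0
Move 2: W@(3,3) -> caps B=0 W=0
Move 3: B@(2,0) -> caps B=0 W=0
Move 4: W@(1,1) -> caps B=0 W=0
Move 5: B@(2,3) -> caps B=0 W=0
Move 6: W@(0,0) -> caps B=0 W=0
Move 7: B@(3,1) -> caps B=0 W=0
Move 8: W@(0,3) -> caps B=0 W=0
Move 9: B@(3,2) -> caps B=1 W=0
Move 10: W@(1,0) -> caps B=1 W=0

Answer: 1 0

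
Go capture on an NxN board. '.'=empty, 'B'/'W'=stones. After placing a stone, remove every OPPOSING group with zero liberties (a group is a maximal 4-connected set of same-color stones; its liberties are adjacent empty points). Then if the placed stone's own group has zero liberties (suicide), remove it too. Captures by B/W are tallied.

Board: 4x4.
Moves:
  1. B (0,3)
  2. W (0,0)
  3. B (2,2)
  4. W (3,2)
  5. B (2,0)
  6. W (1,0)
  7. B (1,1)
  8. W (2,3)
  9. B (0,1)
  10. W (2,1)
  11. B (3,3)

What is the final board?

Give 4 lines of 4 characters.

Move 1: B@(0,3) -> caps B=0 W=0
Move 2: W@(0,0) -> caps B=0 W=0
Move 3: B@(2,2) -> caps B=0 W=0
Move 4: W@(3,2) -> caps B=0 W=0
Move 5: B@(2,0) -> caps B=0 W=0
Move 6: W@(1,0) -> caps B=0 W=0
Move 7: B@(1,1) -> caps B=0 W=0
Move 8: W@(2,3) -> caps B=0 W=0
Move 9: B@(0,1) -> caps B=2 W=0
Move 10: W@(2,1) -> caps B=2 W=0
Move 11: B@(3,3) -> caps B=2 W=0

Answer: .B.B
.B..
BWBW
..W.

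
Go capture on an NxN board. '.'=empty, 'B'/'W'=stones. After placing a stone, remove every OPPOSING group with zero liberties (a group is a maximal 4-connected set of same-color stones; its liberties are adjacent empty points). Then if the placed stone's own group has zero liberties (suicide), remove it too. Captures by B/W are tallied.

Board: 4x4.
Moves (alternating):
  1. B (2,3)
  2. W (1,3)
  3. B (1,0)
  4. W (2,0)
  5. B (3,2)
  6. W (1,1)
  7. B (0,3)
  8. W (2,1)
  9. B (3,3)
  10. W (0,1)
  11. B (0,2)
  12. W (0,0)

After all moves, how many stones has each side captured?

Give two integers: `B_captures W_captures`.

Move 1: B@(2,3) -> caps B=0 W=0
Move 2: W@(1,3) -> caps B=0 W=0
Move 3: B@(1,0) -> caps B=0 W=0
Move 4: W@(2,0) -> caps B=0 W=0
Move 5: B@(3,2) -> caps B=0 W=0
Move 6: W@(1,1) -> caps B=0 W=0
Move 7: B@(0,3) -> caps B=0 W=0
Move 8: W@(2,1) -> caps B=0 W=0
Move 9: B@(3,3) -> caps B=0 W=0
Move 10: W@(0,1) -> caps B=0 W=0
Move 11: B@(0,2) -> caps B=0 W=0
Move 12: W@(0,0) -> caps B=0 W=1

Answer: 0 1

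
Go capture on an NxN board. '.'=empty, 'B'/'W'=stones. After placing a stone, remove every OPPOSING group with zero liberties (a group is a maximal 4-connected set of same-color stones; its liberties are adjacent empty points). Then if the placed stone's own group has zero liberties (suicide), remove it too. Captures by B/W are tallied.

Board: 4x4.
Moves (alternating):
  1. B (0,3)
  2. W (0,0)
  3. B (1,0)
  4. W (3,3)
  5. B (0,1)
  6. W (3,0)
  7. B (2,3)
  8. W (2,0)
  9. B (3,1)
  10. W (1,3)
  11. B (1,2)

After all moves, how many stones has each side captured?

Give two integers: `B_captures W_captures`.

Move 1: B@(0,3) -> caps B=0 W=0
Move 2: W@(0,0) -> caps B=0 W=0
Move 3: B@(1,0) -> caps B=0 W=0
Move 4: W@(3,3) -> caps B=0 W=0
Move 5: B@(0,1) -> caps B=1 W=0
Move 6: W@(3,0) -> caps B=1 W=0
Move 7: B@(2,3) -> caps B=1 W=0
Move 8: W@(2,0) -> caps B=1 W=0
Move 9: B@(3,1) -> caps B=1 W=0
Move 10: W@(1,3) -> caps B=1 W=0
Move 11: B@(1,2) -> caps B=2 W=0

Answer: 2 0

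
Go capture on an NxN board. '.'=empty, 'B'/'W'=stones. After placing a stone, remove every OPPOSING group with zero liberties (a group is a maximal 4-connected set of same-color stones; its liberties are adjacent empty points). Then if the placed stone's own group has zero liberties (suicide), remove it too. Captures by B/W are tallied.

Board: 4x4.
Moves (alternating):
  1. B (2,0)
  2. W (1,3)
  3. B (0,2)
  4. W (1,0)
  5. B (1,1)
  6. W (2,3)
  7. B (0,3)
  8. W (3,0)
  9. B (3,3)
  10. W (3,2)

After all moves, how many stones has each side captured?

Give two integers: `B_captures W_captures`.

Move 1: B@(2,0) -> caps B=0 W=0
Move 2: W@(1,3) -> caps B=0 W=0
Move 3: B@(0,2) -> caps B=0 W=0
Move 4: W@(1,0) -> caps B=0 W=0
Move 5: B@(1,1) -> caps B=0 W=0
Move 6: W@(2,3) -> caps B=0 W=0
Move 7: B@(0,3) -> caps B=0 W=0
Move 8: W@(3,0) -> caps B=0 W=0
Move 9: B@(3,3) -> caps B=0 W=0
Move 10: W@(3,2) -> caps B=0 W=1

Answer: 0 1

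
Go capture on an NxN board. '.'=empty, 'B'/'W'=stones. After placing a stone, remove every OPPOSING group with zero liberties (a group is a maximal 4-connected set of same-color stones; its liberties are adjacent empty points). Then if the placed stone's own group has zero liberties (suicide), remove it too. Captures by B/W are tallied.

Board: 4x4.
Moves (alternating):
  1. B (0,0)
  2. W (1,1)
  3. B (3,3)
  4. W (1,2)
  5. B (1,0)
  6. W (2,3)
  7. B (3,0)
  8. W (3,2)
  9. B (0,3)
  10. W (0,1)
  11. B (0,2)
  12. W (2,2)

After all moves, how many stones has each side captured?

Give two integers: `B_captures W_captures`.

Move 1: B@(0,0) -> caps B=0 W=0
Move 2: W@(1,1) -> caps B=0 W=0
Move 3: B@(3,3) -> caps B=0 W=0
Move 4: W@(1,2) -> caps B=0 W=0
Move 5: B@(1,0) -> caps B=0 W=0
Move 6: W@(2,3) -> caps B=0 W=0
Move 7: B@(3,0) -> caps B=0 W=0
Move 8: W@(3,2) -> caps B=0 W=1
Move 9: B@(0,3) -> caps B=0 W=1
Move 10: W@(0,1) -> caps B=0 W=1
Move 11: B@(0,2) -> caps B=0 W=1
Move 12: W@(2,2) -> caps B=0 W=1

Answer: 0 1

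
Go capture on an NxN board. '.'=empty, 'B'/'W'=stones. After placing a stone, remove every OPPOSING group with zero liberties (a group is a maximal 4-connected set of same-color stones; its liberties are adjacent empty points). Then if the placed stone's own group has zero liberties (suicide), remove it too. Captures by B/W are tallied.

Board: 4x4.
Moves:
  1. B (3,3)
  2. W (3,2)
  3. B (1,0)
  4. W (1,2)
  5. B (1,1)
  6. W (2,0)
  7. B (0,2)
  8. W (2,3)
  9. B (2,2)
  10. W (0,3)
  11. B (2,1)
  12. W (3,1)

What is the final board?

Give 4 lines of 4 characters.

Move 1: B@(3,3) -> caps B=0 W=0
Move 2: W@(3,2) -> caps B=0 W=0
Move 3: B@(1,0) -> caps B=0 W=0
Move 4: W@(1,2) -> caps B=0 W=0
Move 5: B@(1,1) -> caps B=0 W=0
Move 6: W@(2,0) -> caps B=0 W=0
Move 7: B@(0,2) -> caps B=0 W=0
Move 8: W@(2,3) -> caps B=0 W=1
Move 9: B@(2,2) -> caps B=0 W=1
Move 10: W@(0,3) -> caps B=0 W=1
Move 11: B@(2,1) -> caps B=0 W=1
Move 12: W@(3,1) -> caps B=0 W=1

Answer: ..BW
BBW.
WBBW
.WW.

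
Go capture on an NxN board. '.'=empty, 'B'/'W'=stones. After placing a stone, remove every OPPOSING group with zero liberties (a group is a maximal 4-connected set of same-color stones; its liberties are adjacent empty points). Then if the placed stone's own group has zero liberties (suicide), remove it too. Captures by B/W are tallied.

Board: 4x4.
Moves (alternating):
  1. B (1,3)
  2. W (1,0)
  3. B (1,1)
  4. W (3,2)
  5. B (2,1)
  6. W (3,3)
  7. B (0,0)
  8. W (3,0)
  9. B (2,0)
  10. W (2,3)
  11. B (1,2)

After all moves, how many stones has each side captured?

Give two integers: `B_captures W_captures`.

Answer: 1 0

Derivation:
Move 1: B@(1,3) -> caps B=0 W=0
Move 2: W@(1,0) -> caps B=0 W=0
Move 3: B@(1,1) -> caps B=0 W=0
Move 4: W@(3,2) -> caps B=0 W=0
Move 5: B@(2,1) -> caps B=0 W=0
Move 6: W@(3,3) -> caps B=0 W=0
Move 7: B@(0,0) -> caps B=0 W=0
Move 8: W@(3,0) -> caps B=0 W=0
Move 9: B@(2,0) -> caps B=1 W=0
Move 10: W@(2,3) -> caps B=1 W=0
Move 11: B@(1,2) -> caps B=1 W=0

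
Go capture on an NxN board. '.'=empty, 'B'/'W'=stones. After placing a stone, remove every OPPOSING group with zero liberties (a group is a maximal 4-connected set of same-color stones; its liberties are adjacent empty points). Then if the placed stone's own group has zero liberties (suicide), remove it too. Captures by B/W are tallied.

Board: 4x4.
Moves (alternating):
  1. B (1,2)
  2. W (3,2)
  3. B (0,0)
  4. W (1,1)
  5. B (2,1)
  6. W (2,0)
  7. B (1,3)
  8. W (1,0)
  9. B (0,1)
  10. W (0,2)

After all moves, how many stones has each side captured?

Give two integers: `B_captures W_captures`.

Answer: 0 2

Derivation:
Move 1: B@(1,2) -> caps B=0 W=0
Move 2: W@(3,2) -> caps B=0 W=0
Move 3: B@(0,0) -> caps B=0 W=0
Move 4: W@(1,1) -> caps B=0 W=0
Move 5: B@(2,1) -> caps B=0 W=0
Move 6: W@(2,0) -> caps B=0 W=0
Move 7: B@(1,3) -> caps B=0 W=0
Move 8: W@(1,0) -> caps B=0 W=0
Move 9: B@(0,1) -> caps B=0 W=0
Move 10: W@(0,2) -> caps B=0 W=2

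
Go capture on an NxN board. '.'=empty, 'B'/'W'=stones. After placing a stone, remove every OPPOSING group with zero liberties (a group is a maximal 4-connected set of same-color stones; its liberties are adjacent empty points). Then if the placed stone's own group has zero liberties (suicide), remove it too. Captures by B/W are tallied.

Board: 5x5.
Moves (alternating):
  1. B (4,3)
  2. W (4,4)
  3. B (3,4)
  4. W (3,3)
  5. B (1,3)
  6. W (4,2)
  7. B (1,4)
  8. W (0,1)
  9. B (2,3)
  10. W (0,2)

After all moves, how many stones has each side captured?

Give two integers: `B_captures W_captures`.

Move 1: B@(4,3) -> caps B=0 W=0
Move 2: W@(4,4) -> caps B=0 W=0
Move 3: B@(3,4) -> caps B=1 W=0
Move 4: W@(3,3) -> caps B=1 W=0
Move 5: B@(1,3) -> caps B=1 W=0
Move 6: W@(4,2) -> caps B=1 W=0
Move 7: B@(1,4) -> caps B=1 W=0
Move 8: W@(0,1) -> caps B=1 W=0
Move 9: B@(2,3) -> caps B=1 W=0
Move 10: W@(0,2) -> caps B=1 W=0

Answer: 1 0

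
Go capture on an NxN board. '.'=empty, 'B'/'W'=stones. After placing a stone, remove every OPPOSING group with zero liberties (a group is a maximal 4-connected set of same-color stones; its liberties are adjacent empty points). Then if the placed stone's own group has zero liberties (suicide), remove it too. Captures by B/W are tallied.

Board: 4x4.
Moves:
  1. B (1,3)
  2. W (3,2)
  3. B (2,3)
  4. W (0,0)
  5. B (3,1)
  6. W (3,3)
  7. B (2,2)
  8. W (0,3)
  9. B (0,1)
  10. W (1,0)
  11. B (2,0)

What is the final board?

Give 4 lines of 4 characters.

Move 1: B@(1,3) -> caps B=0 W=0
Move 2: W@(3,2) -> caps B=0 W=0
Move 3: B@(2,3) -> caps B=0 W=0
Move 4: W@(0,0) -> caps B=0 W=0
Move 5: B@(3,1) -> caps B=0 W=0
Move 6: W@(3,3) -> caps B=0 W=0
Move 7: B@(2,2) -> caps B=2 W=0
Move 8: W@(0,3) -> caps B=2 W=0
Move 9: B@(0,1) -> caps B=2 W=0
Move 10: W@(1,0) -> caps B=2 W=0
Move 11: B@(2,0) -> caps B=2 W=0

Answer: WB.W
W..B
B.BB
.B..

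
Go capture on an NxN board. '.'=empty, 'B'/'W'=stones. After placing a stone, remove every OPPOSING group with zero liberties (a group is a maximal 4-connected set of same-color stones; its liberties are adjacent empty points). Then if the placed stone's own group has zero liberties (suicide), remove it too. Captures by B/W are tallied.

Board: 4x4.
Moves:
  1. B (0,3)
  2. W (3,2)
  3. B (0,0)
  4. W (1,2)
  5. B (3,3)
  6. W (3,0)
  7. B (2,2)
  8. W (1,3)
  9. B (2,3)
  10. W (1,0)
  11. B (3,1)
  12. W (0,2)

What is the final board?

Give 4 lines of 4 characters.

Answer: B.W.
W.WW
..BB
WB.B

Derivation:
Move 1: B@(0,3) -> caps B=0 W=0
Move 2: W@(3,2) -> caps B=0 W=0
Move 3: B@(0,0) -> caps B=0 W=0
Move 4: W@(1,2) -> caps B=0 W=0
Move 5: B@(3,3) -> caps B=0 W=0
Move 6: W@(3,0) -> caps B=0 W=0
Move 7: B@(2,2) -> caps B=0 W=0
Move 8: W@(1,3) -> caps B=0 W=0
Move 9: B@(2,3) -> caps B=0 W=0
Move 10: W@(1,0) -> caps B=0 W=0
Move 11: B@(3,1) -> caps B=1 W=0
Move 12: W@(0,2) -> caps B=1 W=1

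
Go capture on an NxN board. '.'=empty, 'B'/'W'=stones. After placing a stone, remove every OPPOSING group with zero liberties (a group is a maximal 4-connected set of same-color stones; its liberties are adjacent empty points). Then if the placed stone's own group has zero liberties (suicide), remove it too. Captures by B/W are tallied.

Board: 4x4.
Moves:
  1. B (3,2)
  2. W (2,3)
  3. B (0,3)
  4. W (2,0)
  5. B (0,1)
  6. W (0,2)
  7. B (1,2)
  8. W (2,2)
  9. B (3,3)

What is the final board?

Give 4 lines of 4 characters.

Answer: .B.B
..B.
W.WW
..BB

Derivation:
Move 1: B@(3,2) -> caps B=0 W=0
Move 2: W@(2,3) -> caps B=0 W=0
Move 3: B@(0,3) -> caps B=0 W=0
Move 4: W@(2,0) -> caps B=0 W=0
Move 5: B@(0,1) -> caps B=0 W=0
Move 6: W@(0,2) -> caps B=0 W=0
Move 7: B@(1,2) -> caps B=1 W=0
Move 8: W@(2,2) -> caps B=1 W=0
Move 9: B@(3,3) -> caps B=1 W=0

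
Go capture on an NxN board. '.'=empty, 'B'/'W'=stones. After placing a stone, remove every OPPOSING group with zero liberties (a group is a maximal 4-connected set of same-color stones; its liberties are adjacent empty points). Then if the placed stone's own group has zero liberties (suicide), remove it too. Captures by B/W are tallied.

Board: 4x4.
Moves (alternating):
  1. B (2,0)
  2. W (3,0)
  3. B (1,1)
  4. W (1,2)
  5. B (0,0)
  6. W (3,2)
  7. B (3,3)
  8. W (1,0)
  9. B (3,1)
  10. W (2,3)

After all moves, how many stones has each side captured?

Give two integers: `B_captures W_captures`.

Answer: 1 1

Derivation:
Move 1: B@(2,0) -> caps B=0 W=0
Move 2: W@(3,0) -> caps B=0 W=0
Move 3: B@(1,1) -> caps B=0 W=0
Move 4: W@(1,2) -> caps B=0 W=0
Move 5: B@(0,0) -> caps B=0 W=0
Move 6: W@(3,2) -> caps B=0 W=0
Move 7: B@(3,3) -> caps B=0 W=0
Move 8: W@(1,0) -> caps B=0 W=0
Move 9: B@(3,1) -> caps B=1 W=0
Move 10: W@(2,3) -> caps B=1 W=1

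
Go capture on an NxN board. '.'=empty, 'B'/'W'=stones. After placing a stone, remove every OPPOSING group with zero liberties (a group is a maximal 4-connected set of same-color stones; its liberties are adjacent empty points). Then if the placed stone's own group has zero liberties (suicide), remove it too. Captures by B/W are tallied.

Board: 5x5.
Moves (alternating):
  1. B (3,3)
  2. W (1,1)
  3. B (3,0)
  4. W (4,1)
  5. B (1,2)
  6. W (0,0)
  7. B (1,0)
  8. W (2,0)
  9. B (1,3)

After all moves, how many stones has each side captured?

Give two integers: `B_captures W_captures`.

Answer: 0 1

Derivation:
Move 1: B@(3,3) -> caps B=0 W=0
Move 2: W@(1,1) -> caps B=0 W=0
Move 3: B@(3,0) -> caps B=0 W=0
Move 4: W@(4,1) -> caps B=0 W=0
Move 5: B@(1,2) -> caps B=0 W=0
Move 6: W@(0,0) -> caps B=0 W=0
Move 7: B@(1,0) -> caps B=0 W=0
Move 8: W@(2,0) -> caps B=0 W=1
Move 9: B@(1,3) -> caps B=0 W=1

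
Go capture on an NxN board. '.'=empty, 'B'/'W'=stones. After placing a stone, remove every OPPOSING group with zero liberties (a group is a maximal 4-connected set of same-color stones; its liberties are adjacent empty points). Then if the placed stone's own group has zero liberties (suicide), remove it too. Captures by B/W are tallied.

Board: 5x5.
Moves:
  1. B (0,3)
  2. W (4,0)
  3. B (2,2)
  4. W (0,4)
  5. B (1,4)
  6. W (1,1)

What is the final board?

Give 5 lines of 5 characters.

Move 1: B@(0,3) -> caps B=0 W=0
Move 2: W@(4,0) -> caps B=0 W=0
Move 3: B@(2,2) -> caps B=0 W=0
Move 4: W@(0,4) -> caps B=0 W=0
Move 5: B@(1,4) -> caps B=1 W=0
Move 6: W@(1,1) -> caps B=1 W=0

Answer: ...B.
.W..B
..B..
.....
W....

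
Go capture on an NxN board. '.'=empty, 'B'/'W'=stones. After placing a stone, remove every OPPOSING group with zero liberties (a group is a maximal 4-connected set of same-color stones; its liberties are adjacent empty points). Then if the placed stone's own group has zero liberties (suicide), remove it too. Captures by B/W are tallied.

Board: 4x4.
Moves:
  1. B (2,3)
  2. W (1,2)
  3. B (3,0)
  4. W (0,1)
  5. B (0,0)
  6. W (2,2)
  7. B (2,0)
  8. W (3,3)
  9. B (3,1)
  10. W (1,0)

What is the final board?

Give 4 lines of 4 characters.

Move 1: B@(2,3) -> caps B=0 W=0
Move 2: W@(1,2) -> caps B=0 W=0
Move 3: B@(3,0) -> caps B=0 W=0
Move 4: W@(0,1) -> caps B=0 W=0
Move 5: B@(0,0) -> caps B=0 W=0
Move 6: W@(2,2) -> caps B=0 W=0
Move 7: B@(2,0) -> caps B=0 W=0
Move 8: W@(3,3) -> caps B=0 W=0
Move 9: B@(3,1) -> caps B=0 W=0
Move 10: W@(1,0) -> caps B=0 W=1

Answer: .W..
W.W.
B.WB
BB.W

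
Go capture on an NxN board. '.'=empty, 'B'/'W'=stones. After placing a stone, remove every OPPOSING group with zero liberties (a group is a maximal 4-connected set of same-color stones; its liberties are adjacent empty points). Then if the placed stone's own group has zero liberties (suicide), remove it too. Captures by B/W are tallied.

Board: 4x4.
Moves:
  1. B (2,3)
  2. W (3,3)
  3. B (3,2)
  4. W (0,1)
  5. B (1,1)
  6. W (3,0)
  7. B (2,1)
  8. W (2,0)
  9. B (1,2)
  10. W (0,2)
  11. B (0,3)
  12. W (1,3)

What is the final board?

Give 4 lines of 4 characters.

Answer: .WW.
.BBW
WB.B
W.B.

Derivation:
Move 1: B@(2,3) -> caps B=0 W=0
Move 2: W@(3,3) -> caps B=0 W=0
Move 3: B@(3,2) -> caps B=1 W=0
Move 4: W@(0,1) -> caps B=1 W=0
Move 5: B@(1,1) -> caps B=1 W=0
Move 6: W@(3,0) -> caps B=1 W=0
Move 7: B@(2,1) -> caps B=1 W=0
Move 8: W@(2,0) -> caps B=1 W=0
Move 9: B@(1,2) -> caps B=1 W=0
Move 10: W@(0,2) -> caps B=1 W=0
Move 11: B@(0,3) -> caps B=1 W=0
Move 12: W@(1,3) -> caps B=1 W=1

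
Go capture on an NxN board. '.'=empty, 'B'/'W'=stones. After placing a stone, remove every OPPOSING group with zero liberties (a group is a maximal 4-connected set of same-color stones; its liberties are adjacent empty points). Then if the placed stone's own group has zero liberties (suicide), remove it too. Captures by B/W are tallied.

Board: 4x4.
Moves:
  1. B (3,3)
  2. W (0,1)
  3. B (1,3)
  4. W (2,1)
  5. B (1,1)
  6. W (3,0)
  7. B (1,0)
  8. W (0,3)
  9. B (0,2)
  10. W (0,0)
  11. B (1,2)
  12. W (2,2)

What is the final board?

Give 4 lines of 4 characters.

Move 1: B@(3,3) -> caps B=0 W=0
Move 2: W@(0,1) -> caps B=0 W=0
Move 3: B@(1,3) -> caps B=0 W=0
Move 4: W@(2,1) -> caps B=0 W=0
Move 5: B@(1,1) -> caps B=0 W=0
Move 6: W@(3,0) -> caps B=0 W=0
Move 7: B@(1,0) -> caps B=0 W=0
Move 8: W@(0,3) -> caps B=0 W=0
Move 9: B@(0,2) -> caps B=1 W=0
Move 10: W@(0,0) -> caps B=1 W=0
Move 11: B@(1,2) -> caps B=1 W=0
Move 12: W@(2,2) -> caps B=1 W=0

Answer: ..B.
BBBB
.WW.
W..B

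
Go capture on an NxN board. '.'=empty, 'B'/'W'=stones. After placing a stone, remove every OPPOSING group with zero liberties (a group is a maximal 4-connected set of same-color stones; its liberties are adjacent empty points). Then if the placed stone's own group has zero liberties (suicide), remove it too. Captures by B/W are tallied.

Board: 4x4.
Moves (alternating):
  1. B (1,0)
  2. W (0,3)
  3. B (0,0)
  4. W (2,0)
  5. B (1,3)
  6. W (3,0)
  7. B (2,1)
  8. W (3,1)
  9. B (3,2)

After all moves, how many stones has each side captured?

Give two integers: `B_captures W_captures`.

Move 1: B@(1,0) -> caps B=0 W=0
Move 2: W@(0,3) -> caps B=0 W=0
Move 3: B@(0,0) -> caps B=0 W=0
Move 4: W@(2,0) -> caps B=0 W=0
Move 5: B@(1,3) -> caps B=0 W=0
Move 6: W@(3,0) -> caps B=0 W=0
Move 7: B@(2,1) -> caps B=0 W=0
Move 8: W@(3,1) -> caps B=0 W=0
Move 9: B@(3,2) -> caps B=3 W=0

Answer: 3 0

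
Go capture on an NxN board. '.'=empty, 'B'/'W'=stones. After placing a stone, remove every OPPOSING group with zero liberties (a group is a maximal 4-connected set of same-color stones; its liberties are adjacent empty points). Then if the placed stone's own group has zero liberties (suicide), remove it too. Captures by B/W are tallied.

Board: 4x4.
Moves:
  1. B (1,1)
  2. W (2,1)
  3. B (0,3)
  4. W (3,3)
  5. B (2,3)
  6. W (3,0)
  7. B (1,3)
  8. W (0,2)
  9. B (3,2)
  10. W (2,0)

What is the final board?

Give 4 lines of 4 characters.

Move 1: B@(1,1) -> caps B=0 W=0
Move 2: W@(2,1) -> caps B=0 W=0
Move 3: B@(0,3) -> caps B=0 W=0
Move 4: W@(3,3) -> caps B=0 W=0
Move 5: B@(2,3) -> caps B=0 W=0
Move 6: W@(3,0) -> caps B=0 W=0
Move 7: B@(1,3) -> caps B=0 W=0
Move 8: W@(0,2) -> caps B=0 W=0
Move 9: B@(3,2) -> caps B=1 W=0
Move 10: W@(2,0) -> caps B=1 W=0

Answer: ..WB
.B.B
WW.B
W.B.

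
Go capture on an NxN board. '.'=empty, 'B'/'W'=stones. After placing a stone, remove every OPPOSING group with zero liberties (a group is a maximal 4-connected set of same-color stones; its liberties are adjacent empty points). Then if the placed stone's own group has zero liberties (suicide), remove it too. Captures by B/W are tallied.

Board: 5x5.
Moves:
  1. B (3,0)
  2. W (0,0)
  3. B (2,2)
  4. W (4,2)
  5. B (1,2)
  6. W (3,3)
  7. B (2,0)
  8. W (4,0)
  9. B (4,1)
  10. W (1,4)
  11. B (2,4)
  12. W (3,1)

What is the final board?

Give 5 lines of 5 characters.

Answer: W....
..B.W
B.B.B
BW.W.
.BW..

Derivation:
Move 1: B@(3,0) -> caps B=0 W=0
Move 2: W@(0,0) -> caps B=0 W=0
Move 3: B@(2,2) -> caps B=0 W=0
Move 4: W@(4,2) -> caps B=0 W=0
Move 5: B@(1,2) -> caps B=0 W=0
Move 6: W@(3,3) -> caps B=0 W=0
Move 7: B@(2,0) -> caps B=0 W=0
Move 8: W@(4,0) -> caps B=0 W=0
Move 9: B@(4,1) -> caps B=1 W=0
Move 10: W@(1,4) -> caps B=1 W=0
Move 11: B@(2,4) -> caps B=1 W=0
Move 12: W@(3,1) -> caps B=1 W=0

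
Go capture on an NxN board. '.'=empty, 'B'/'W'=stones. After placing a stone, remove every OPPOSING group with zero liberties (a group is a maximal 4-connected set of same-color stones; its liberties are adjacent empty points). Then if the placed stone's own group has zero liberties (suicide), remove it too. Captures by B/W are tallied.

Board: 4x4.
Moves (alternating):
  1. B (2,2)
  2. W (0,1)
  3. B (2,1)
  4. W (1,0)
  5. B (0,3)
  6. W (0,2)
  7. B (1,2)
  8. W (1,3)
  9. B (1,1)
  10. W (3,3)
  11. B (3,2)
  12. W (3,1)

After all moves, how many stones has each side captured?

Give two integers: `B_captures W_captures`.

Answer: 0 1

Derivation:
Move 1: B@(2,2) -> caps B=0 W=0
Move 2: W@(0,1) -> caps B=0 W=0
Move 3: B@(2,1) -> caps B=0 W=0
Move 4: W@(1,0) -> caps B=0 W=0
Move 5: B@(0,3) -> caps B=0 W=0
Move 6: W@(0,2) -> caps B=0 W=0
Move 7: B@(1,2) -> caps B=0 W=0
Move 8: W@(1,3) -> caps B=0 W=1
Move 9: B@(1,1) -> caps B=0 W=1
Move 10: W@(3,3) -> caps B=0 W=1
Move 11: B@(3,2) -> caps B=0 W=1
Move 12: W@(3,1) -> caps B=0 W=1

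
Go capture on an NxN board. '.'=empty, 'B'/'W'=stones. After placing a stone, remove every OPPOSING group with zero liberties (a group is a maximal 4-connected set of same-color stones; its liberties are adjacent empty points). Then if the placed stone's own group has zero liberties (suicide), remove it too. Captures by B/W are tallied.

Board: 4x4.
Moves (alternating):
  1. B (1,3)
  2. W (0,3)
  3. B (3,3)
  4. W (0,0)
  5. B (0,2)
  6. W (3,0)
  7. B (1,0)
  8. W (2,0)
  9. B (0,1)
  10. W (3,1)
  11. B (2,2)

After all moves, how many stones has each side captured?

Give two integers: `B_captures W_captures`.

Move 1: B@(1,3) -> caps B=0 W=0
Move 2: W@(0,3) -> caps B=0 W=0
Move 3: B@(3,3) -> caps B=0 W=0
Move 4: W@(0,0) -> caps B=0 W=0
Move 5: B@(0,2) -> caps B=1 W=0
Move 6: W@(3,0) -> caps B=1 W=0
Move 7: B@(1,0) -> caps B=1 W=0
Move 8: W@(2,0) -> caps B=1 W=0
Move 9: B@(0,1) -> caps B=2 W=0
Move 10: W@(3,1) -> caps B=2 W=0
Move 11: B@(2,2) -> caps B=2 W=0

Answer: 2 0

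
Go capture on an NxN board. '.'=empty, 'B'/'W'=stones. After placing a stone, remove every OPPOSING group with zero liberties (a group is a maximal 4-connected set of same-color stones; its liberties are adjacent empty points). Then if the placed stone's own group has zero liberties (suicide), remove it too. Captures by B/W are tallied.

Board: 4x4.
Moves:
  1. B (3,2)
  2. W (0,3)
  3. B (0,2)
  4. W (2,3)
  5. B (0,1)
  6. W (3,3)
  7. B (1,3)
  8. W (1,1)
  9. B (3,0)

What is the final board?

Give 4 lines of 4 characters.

Answer: .BB.
.W.B
...W
B.BW

Derivation:
Move 1: B@(3,2) -> caps B=0 W=0
Move 2: W@(0,3) -> caps B=0 W=0
Move 3: B@(0,2) -> caps B=0 W=0
Move 4: W@(2,3) -> caps B=0 W=0
Move 5: B@(0,1) -> caps B=0 W=0
Move 6: W@(3,3) -> caps B=0 W=0
Move 7: B@(1,3) -> caps B=1 W=0
Move 8: W@(1,1) -> caps B=1 W=0
Move 9: B@(3,0) -> caps B=1 W=0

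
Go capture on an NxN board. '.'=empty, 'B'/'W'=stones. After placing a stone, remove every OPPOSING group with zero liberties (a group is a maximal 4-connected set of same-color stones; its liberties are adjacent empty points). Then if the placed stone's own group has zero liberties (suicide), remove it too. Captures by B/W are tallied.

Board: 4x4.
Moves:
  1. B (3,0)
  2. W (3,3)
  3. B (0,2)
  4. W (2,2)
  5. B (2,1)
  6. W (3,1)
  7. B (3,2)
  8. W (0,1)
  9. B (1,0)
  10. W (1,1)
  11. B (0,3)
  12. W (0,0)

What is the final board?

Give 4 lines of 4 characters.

Answer: WWBB
BW..
.BW.
B.BW

Derivation:
Move 1: B@(3,0) -> caps B=0 W=0
Move 2: W@(3,3) -> caps B=0 W=0
Move 3: B@(0,2) -> caps B=0 W=0
Move 4: W@(2,2) -> caps B=0 W=0
Move 5: B@(2,1) -> caps B=0 W=0
Move 6: W@(3,1) -> caps B=0 W=0
Move 7: B@(3,2) -> caps B=1 W=0
Move 8: W@(0,1) -> caps B=1 W=0
Move 9: B@(1,0) -> caps B=1 W=0
Move 10: W@(1,1) -> caps B=1 W=0
Move 11: B@(0,3) -> caps B=1 W=0
Move 12: W@(0,0) -> caps B=1 W=0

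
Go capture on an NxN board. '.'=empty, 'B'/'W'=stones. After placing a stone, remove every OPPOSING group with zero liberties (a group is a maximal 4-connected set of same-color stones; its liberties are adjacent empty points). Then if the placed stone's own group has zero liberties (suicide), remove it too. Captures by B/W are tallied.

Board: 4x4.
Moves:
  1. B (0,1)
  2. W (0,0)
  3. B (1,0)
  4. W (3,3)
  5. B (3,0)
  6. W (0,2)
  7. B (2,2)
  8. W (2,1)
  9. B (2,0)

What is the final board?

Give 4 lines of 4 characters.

Move 1: B@(0,1) -> caps B=0 W=0
Move 2: W@(0,0) -> caps B=0 W=0
Move 3: B@(1,0) -> caps B=1 W=0
Move 4: W@(3,3) -> caps B=1 W=0
Move 5: B@(3,0) -> caps B=1 W=0
Move 6: W@(0,2) -> caps B=1 W=0
Move 7: B@(2,2) -> caps B=1 W=0
Move 8: W@(2,1) -> caps B=1 W=0
Move 9: B@(2,0) -> caps B=1 W=0

Answer: .BW.
B...
BWB.
B..W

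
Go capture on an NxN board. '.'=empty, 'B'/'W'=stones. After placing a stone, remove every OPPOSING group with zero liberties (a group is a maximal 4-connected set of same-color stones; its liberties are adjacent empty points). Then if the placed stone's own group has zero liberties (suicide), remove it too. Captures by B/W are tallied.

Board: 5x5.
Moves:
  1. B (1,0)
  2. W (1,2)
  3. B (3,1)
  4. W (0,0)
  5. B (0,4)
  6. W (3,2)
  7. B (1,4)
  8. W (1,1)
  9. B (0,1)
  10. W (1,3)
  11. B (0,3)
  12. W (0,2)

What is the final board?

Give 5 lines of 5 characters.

Move 1: B@(1,0) -> caps B=0 W=0
Move 2: W@(1,2) -> caps B=0 W=0
Move 3: B@(3,1) -> caps B=0 W=0
Move 4: W@(0,0) -> caps B=0 W=0
Move 5: B@(0,4) -> caps B=0 W=0
Move 6: W@(3,2) -> caps B=0 W=0
Move 7: B@(1,4) -> caps B=0 W=0
Move 8: W@(1,1) -> caps B=0 W=0
Move 9: B@(0,1) -> caps B=1 W=0
Move 10: W@(1,3) -> caps B=1 W=0
Move 11: B@(0,3) -> caps B=1 W=0
Move 12: W@(0,2) -> caps B=1 W=0

Answer: .BWBB
BWWWB
.....
.BW..
.....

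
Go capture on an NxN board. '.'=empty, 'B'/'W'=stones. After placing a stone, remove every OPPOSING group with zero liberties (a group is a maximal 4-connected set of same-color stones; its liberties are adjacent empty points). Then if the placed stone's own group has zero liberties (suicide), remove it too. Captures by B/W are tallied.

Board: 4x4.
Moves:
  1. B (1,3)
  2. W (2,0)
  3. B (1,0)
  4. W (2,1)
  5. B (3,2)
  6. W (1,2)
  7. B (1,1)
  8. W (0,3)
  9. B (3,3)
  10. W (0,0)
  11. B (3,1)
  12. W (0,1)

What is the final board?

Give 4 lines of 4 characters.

Move 1: B@(1,3) -> caps B=0 W=0
Move 2: W@(2,0) -> caps B=0 W=0
Move 3: B@(1,0) -> caps B=0 W=0
Move 4: W@(2,1) -> caps B=0 W=0
Move 5: B@(3,2) -> caps B=0 W=0
Move 6: W@(1,2) -> caps B=0 W=0
Move 7: B@(1,1) -> caps B=0 W=0
Move 8: W@(0,3) -> caps B=0 W=0
Move 9: B@(3,3) -> caps B=0 W=0
Move 10: W@(0,0) -> caps B=0 W=0
Move 11: B@(3,1) -> caps B=0 W=0
Move 12: W@(0,1) -> caps B=0 W=2

Answer: WW.W
..WB
WW..
.BBB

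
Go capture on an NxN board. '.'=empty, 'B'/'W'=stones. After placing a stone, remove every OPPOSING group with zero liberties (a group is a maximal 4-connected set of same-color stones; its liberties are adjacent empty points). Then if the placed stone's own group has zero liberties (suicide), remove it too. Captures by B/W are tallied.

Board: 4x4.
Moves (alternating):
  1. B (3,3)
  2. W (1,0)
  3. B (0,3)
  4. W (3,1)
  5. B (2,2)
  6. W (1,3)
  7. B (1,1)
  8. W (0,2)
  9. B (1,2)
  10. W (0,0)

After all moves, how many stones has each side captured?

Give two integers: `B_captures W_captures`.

Move 1: B@(3,3) -> caps B=0 W=0
Move 2: W@(1,0) -> caps B=0 W=0
Move 3: B@(0,3) -> caps B=0 W=0
Move 4: W@(3,1) -> caps B=0 W=0
Move 5: B@(2,2) -> caps B=0 W=0
Move 6: W@(1,3) -> caps B=0 W=0
Move 7: B@(1,1) -> caps B=0 W=0
Move 8: W@(0,2) -> caps B=0 W=1
Move 9: B@(1,2) -> caps B=0 W=1
Move 10: W@(0,0) -> caps B=0 W=1

Answer: 0 1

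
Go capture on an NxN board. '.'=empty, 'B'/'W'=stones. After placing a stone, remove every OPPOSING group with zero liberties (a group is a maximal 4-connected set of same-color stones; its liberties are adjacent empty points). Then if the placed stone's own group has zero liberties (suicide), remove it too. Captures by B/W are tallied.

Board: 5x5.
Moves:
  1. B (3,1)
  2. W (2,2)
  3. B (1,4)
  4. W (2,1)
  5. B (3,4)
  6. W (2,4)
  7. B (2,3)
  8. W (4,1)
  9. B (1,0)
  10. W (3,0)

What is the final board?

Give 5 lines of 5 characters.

Move 1: B@(3,1) -> caps B=0 W=0
Move 2: W@(2,2) -> caps B=0 W=0
Move 3: B@(1,4) -> caps B=0 W=0
Move 4: W@(2,1) -> caps B=0 W=0
Move 5: B@(3,4) -> caps B=0 W=0
Move 6: W@(2,4) -> caps B=0 W=0
Move 7: B@(2,3) -> caps B=1 W=0
Move 8: W@(4,1) -> caps B=1 W=0
Move 9: B@(1,0) -> caps B=1 W=0
Move 10: W@(3,0) -> caps B=1 W=0

Answer: .....
B...B
.WWB.
WB..B
.W...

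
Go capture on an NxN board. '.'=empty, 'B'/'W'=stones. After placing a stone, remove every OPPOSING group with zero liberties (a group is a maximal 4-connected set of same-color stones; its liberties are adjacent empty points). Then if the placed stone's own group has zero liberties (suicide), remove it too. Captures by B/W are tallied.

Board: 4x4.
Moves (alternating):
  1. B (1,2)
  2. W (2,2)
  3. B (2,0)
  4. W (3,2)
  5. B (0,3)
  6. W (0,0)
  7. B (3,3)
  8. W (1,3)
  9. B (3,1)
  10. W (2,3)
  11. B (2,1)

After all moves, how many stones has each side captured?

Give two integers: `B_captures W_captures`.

Move 1: B@(1,2) -> caps B=0 W=0
Move 2: W@(2,2) -> caps B=0 W=0
Move 3: B@(2,0) -> caps B=0 W=0
Move 4: W@(3,2) -> caps B=0 W=0
Move 5: B@(0,3) -> caps B=0 W=0
Move 6: W@(0,0) -> caps B=0 W=0
Move 7: B@(3,3) -> caps B=0 W=0
Move 8: W@(1,3) -> caps B=0 W=0
Move 9: B@(3,1) -> caps B=0 W=0
Move 10: W@(2,3) -> caps B=0 W=1
Move 11: B@(2,1) -> caps B=0 W=1

Answer: 0 1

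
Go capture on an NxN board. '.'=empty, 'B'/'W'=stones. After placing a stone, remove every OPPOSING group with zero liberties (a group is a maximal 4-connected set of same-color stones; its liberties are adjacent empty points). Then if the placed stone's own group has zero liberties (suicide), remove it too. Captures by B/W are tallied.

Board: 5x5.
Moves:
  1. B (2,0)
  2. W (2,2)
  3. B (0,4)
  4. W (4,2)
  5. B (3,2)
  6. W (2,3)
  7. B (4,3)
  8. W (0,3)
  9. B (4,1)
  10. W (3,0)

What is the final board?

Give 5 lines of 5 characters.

Move 1: B@(2,0) -> caps B=0 W=0
Move 2: W@(2,2) -> caps B=0 W=0
Move 3: B@(0,4) -> caps B=0 W=0
Move 4: W@(4,2) -> caps B=0 W=0
Move 5: B@(3,2) -> caps B=0 W=0
Move 6: W@(2,3) -> caps B=0 W=0
Move 7: B@(4,3) -> caps B=0 W=0
Move 8: W@(0,3) -> caps B=0 W=0
Move 9: B@(4,1) -> caps B=1 W=0
Move 10: W@(3,0) -> caps B=1 W=0

Answer: ...WB
.....
B.WW.
W.B..
.B.B.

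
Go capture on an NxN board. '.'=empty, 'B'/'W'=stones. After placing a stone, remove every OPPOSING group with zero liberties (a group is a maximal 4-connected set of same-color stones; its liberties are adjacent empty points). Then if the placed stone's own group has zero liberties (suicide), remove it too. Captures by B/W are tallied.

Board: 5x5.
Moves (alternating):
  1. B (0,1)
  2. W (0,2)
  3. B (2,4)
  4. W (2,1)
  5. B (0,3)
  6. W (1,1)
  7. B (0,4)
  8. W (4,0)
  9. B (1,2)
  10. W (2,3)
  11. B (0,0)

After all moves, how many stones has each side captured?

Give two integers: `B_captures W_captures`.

Move 1: B@(0,1) -> caps B=0 W=0
Move 2: W@(0,2) -> caps B=0 W=0
Move 3: B@(2,4) -> caps B=0 W=0
Move 4: W@(2,1) -> caps B=0 W=0
Move 5: B@(0,3) -> caps B=0 W=0
Move 6: W@(1,1) -> caps B=0 W=0
Move 7: B@(0,4) -> caps B=0 W=0
Move 8: W@(4,0) -> caps B=0 W=0
Move 9: B@(1,2) -> caps B=1 W=0
Move 10: W@(2,3) -> caps B=1 W=0
Move 11: B@(0,0) -> caps B=1 W=0

Answer: 1 0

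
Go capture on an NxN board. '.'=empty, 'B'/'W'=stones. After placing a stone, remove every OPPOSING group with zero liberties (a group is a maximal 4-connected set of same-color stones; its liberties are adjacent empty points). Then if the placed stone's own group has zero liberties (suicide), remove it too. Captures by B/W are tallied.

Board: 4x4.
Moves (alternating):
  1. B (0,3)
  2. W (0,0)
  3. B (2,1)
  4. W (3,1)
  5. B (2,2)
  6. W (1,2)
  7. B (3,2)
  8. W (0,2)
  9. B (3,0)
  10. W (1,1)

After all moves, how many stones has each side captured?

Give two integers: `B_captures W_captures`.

Answer: 1 0

Derivation:
Move 1: B@(0,3) -> caps B=0 W=0
Move 2: W@(0,0) -> caps B=0 W=0
Move 3: B@(2,1) -> caps B=0 W=0
Move 4: W@(3,1) -> caps B=0 W=0
Move 5: B@(2,2) -> caps B=0 W=0
Move 6: W@(1,2) -> caps B=0 W=0
Move 7: B@(3,2) -> caps B=0 W=0
Move 8: W@(0,2) -> caps B=0 W=0
Move 9: B@(3,0) -> caps B=1 W=0
Move 10: W@(1,1) -> caps B=1 W=0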